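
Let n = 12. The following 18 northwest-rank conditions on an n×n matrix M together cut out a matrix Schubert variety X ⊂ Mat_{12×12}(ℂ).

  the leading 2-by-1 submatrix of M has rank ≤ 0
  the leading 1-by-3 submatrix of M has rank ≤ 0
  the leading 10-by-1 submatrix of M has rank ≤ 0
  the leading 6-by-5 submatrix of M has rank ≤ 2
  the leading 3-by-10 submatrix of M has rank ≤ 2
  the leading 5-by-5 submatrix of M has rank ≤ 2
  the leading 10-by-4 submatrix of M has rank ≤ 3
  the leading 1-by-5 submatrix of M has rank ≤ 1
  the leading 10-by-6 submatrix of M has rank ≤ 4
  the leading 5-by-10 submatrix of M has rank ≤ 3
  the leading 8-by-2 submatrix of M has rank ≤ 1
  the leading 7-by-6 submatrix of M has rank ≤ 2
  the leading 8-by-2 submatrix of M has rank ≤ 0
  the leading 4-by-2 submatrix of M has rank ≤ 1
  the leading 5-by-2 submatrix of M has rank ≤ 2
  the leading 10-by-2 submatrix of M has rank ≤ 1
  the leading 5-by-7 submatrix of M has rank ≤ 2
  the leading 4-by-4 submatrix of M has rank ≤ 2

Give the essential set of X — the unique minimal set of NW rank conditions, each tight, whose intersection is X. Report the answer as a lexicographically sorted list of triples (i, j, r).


Propagating the 18 rank bounds to every northwest block:

  R[1]: 0  0  0  1  1  1  1  1  1  1  1  1
  R[2]: 0  0  1  2  2  2  2  2  2  2  2  2
  R[3]: 0  0  1  2  2  2  2  2  2  2  3  3
  R[4]: 0  0  1  2  2  2  2  3  3  3  4  4
  R[5]: 0  0  1  2  2  2  2  3  3  3  4  5
  R[6]: 0  0  1  2  2  2  3  4  4  4  5  6
  R[7]: 0  0  1  2  2  2  3  4  5  5  6  7
  R[8]: 0  0  1  2  3  3  4  5  6  6  7  8
  R[9]: 0  1  2  3  4  4  5  6  7  7  8  9
  R[10]: 0  1  2  3  4  4  5  6  7  8  9  10
  R[11]: 1  2  3  4  5  5  6  7  8  9  10  11
  R[12]: 1  2  3  4  5  6  7  8  9  10  11  12

hence w(1..12) = (4, 3, 11, 8, 12, 7, 9, 5, 2, 10, 1, 6).

|D(w)|=38, |Ess(w)|=8:

[(1, 3, 0), (3, 10, 2), (5, 7, 2), (5, 10, 3), (7, 6, 2), (8, 2, 0), (10, 1, 0), (10, 6, 4)]


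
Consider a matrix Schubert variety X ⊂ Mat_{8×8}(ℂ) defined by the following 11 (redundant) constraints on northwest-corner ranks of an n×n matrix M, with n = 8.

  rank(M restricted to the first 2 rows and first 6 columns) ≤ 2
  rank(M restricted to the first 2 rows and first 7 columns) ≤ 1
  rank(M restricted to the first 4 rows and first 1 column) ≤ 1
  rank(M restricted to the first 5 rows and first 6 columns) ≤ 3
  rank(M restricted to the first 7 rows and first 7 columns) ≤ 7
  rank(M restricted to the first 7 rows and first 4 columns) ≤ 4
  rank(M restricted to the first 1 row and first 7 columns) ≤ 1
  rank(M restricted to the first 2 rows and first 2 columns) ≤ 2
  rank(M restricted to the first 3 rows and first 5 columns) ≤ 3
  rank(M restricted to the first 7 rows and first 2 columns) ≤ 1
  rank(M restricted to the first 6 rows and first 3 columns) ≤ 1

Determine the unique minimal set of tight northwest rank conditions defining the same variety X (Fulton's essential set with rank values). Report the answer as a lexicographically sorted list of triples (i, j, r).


Computing R[i][j] = min implied NW-rank bound (n=8, 11 conditions):

  R[1]: 1  1  1  1  1  1  1  1
  R[2]: 1  1  1  1  1  1  1  2
  R[3]: 1  1  1  2  2  2  2  3
  R[4]: 1  1  1  2  3  3  3  4
  R[5]: 1  1  1  2  3  3  4  5
  R[6]: 1  1  1  2  3  4  5  6
  R[7]: 1  1  2  3  4  5  6  7
  R[8]: 1  2  3  4  5  6  7  8

giving w = (1, 8, 4, 5, 7, 6, 3, 2) via Δ²R.

D(w) has 16 cells with 4 SE-corners; essential set:

[(2, 7, 1), (5, 6, 3), (6, 3, 1), (7, 2, 1)]


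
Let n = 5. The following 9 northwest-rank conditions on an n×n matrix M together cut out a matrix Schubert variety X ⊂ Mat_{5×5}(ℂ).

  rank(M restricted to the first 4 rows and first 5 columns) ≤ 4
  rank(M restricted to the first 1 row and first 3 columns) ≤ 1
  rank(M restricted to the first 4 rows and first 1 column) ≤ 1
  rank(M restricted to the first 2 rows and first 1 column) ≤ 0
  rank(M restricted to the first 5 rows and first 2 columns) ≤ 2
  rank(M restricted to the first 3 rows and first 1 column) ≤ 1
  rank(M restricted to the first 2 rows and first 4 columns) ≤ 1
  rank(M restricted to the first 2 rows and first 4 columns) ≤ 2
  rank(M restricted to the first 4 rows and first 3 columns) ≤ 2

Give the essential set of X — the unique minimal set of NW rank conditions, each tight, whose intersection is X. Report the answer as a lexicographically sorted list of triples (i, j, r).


Reconstructing r_w from the 9 given conditions:

  0 | 1 | 1 | 1 | 1
  0 | 1 | 1 | 1 | 2
  1 | 2 | 2 | 2 | 3
  1 | 2 | 2 | 3 | 4
  1 | 2 | 3 | 4 | 5

hence w(1..5) = (2, 5, 1, 4, 3).

D(w) has 5 cells with 3 SE-corners; essential set:

[(2, 1, 0), (2, 4, 1), (4, 3, 2)]


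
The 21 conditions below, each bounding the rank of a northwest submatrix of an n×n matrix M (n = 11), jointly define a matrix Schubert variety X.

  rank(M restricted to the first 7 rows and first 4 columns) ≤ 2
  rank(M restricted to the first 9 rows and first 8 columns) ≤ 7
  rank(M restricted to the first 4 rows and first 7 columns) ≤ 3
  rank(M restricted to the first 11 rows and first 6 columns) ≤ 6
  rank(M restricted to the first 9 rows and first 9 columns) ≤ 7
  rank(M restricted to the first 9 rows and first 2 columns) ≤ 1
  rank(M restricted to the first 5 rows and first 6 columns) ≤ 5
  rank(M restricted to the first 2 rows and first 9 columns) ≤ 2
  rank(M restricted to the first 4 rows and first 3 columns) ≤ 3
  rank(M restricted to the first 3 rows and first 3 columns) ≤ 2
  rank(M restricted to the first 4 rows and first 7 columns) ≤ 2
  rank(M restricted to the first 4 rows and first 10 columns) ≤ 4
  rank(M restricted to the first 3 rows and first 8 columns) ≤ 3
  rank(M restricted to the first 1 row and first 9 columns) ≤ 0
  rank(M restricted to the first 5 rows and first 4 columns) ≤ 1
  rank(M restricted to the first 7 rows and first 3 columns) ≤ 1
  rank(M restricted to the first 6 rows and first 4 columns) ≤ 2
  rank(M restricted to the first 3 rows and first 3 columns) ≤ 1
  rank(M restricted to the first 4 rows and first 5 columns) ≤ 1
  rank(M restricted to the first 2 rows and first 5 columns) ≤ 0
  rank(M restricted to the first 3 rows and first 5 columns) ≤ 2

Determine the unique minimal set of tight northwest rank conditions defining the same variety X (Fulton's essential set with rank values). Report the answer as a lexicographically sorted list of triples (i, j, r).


Reconstructing r_w from the 21 given conditions:

  i=1: 0 0 0 0 0 0 0 0 0 1 1
  i=2: 0 0 0 0 0 1 1 1 1 2 2
  i=3: 1 1 1 1 1 2 2 2 2 3 3
  i=4: 1 1 1 1 1 2 2 3 3 4 4
  i=5: 1 1 1 1 2 3 3 4 4 5 5
  i=6: 1 1 1 2 3 4 4 5 5 6 6
  i=7: 1 1 1 2 3 4 5 6 6 7 7
  i=8: 1 1 2 3 4 5 6 7 7 8 8
  i=9: 1 1 2 3 4 5 6 7 7 8 9
  i=10: 1 2 3 4 5 6 7 8 8 9 10
  i=11: 1 2 3 4 5 6 7 8 9 10 11

the unique w with this rank table is (10, 6, 1, 8, 5, 4, 7, 3, 11, 2, 9).

|D(w)|=29, |Ess(w)|=8:

[(1, 9, 0), (2, 5, 0), (4, 5, 1), (4, 7, 2), (5, 4, 1), (7, 3, 1), (9, 2, 1), (9, 9, 7)]


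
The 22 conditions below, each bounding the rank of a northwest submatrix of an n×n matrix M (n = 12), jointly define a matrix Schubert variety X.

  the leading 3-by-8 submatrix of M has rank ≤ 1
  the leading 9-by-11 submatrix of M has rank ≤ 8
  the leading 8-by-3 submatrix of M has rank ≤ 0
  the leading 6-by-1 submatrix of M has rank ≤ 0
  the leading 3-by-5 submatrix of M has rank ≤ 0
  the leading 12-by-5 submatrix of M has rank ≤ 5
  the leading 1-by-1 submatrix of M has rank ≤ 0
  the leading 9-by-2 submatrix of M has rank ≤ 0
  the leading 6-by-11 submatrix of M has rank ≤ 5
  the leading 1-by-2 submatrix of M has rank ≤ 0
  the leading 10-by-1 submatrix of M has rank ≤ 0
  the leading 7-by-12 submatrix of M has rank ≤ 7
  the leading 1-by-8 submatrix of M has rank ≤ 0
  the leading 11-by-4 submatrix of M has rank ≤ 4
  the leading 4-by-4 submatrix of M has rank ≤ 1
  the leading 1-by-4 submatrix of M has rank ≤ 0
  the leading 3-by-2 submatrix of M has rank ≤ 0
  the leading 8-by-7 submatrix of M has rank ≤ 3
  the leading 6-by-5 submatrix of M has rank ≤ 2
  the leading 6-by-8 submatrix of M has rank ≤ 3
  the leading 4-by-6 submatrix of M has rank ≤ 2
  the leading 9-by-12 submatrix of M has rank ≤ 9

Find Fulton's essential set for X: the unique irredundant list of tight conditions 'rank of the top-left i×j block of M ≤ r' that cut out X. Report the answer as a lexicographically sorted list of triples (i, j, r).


Reconstructing r_w from the 22 given conditions:

  i=1: 0, 0, 0, 0, 0, 0, 0, 0, 1, 1, 1, 1
  i=2: 0, 0, 0, 0, 0, 1, 1, 1, 2, 2, 2, 2
  i=3: 0, 0, 0, 0, 0, 1, 1, 1, 2, 3, 3, 3
  i=4: 0, 0, 0, 1, 1, 2, 2, 2, 3, 4, 4, 4
  i=5: 0, 0, 0, 1, 2, 3, 3, 3, 4, 5, 5, 5
  i=6: 0, 0, 0, 1, 2, 3, 3, 3, 4, 5, 5, 6
  i=7: 0, 0, 0, 1, 2, 3, 3, 4, 5, 6, 6, 7
  i=8: 0, 0, 0, 1, 2, 3, 3, 4, 5, 6, 7, 8
  i=9: 0, 0, 1, 2, 3, 4, 4, 5, 6, 7, 8, 9
  i=10: 0, 1, 2, 3, 4, 5, 5, 6, 7, 8, 9, 10
  i=11: 1, 2, 3, 4, 5, 6, 6, 7, 8, 9, 10, 11
  i=12: 1, 2, 3, 4, 5, 6, 7, 8, 9, 10, 11, 12

giving w = (9, 6, 10, 4, 5, 12, 8, 11, 3, 2, 1, 7) via Δ²R.

ℓ(w)=43; the 9 essential cells (i,j,r):

[(1, 8, 0), (3, 5, 0), (3, 8, 1), (6, 8, 3), (6, 11, 5), (8, 3, 0), (8, 7, 3), (9, 2, 0), (10, 1, 0)]


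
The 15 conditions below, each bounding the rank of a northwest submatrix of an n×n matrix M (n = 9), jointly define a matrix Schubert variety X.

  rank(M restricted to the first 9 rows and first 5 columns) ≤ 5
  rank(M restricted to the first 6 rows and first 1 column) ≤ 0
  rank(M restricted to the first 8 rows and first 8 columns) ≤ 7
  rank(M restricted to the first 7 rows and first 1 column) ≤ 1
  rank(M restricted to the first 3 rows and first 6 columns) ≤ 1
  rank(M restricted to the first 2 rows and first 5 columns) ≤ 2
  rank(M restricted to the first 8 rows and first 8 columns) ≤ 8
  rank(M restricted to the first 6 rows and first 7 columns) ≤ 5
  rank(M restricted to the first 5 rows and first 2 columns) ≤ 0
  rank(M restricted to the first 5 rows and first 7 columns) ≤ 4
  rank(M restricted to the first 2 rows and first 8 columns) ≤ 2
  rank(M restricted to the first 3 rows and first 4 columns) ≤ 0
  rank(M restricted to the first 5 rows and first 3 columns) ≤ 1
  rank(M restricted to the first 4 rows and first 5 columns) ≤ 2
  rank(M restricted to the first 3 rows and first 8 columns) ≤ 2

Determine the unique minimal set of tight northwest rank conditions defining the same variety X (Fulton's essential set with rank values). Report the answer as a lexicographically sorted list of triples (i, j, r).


Computing R[i][j] = min implied NW-rank bound (n=9, 15 conditions):

  row 1: 0 | 0 | 0 | 0 | 1 | 1 | 1 | 1 | 1
  row 2: 0 | 0 | 0 | 0 | 1 | 1 | 2 | 2 | 2
  row 3: 0 | 0 | 0 | 0 | 1 | 1 | 2 | 2 | 3
  row 4: 0 | 0 | 1 | 1 | 2 | 2 | 3 | 3 | 4
  row 5: 0 | 0 | 1 | 2 | 3 | 3 | 4 | 4 | 5
  row 6: 0 | 1 | 2 | 3 | 4 | 4 | 5 | 5 | 6
  row 7: 1 | 2 | 3 | 4 | 5 | 5 | 6 | 6 | 7
  row 8: 1 | 2 | 3 | 4 | 5 | 6 | 7 | 7 | 8
  row 9: 1 | 2 | 3 | 4 | 5 | 6 | 7 | 8 | 9

reading off 1-entries of Δ²R: w = (5, 7, 9, 3, 4, 2, 1, 6, 8).

5 SE-corners of the 20-cell Rothe diagram give Ess(w):

[(3, 4, 0), (3, 6, 1), (3, 8, 2), (5, 2, 0), (6, 1, 0)]


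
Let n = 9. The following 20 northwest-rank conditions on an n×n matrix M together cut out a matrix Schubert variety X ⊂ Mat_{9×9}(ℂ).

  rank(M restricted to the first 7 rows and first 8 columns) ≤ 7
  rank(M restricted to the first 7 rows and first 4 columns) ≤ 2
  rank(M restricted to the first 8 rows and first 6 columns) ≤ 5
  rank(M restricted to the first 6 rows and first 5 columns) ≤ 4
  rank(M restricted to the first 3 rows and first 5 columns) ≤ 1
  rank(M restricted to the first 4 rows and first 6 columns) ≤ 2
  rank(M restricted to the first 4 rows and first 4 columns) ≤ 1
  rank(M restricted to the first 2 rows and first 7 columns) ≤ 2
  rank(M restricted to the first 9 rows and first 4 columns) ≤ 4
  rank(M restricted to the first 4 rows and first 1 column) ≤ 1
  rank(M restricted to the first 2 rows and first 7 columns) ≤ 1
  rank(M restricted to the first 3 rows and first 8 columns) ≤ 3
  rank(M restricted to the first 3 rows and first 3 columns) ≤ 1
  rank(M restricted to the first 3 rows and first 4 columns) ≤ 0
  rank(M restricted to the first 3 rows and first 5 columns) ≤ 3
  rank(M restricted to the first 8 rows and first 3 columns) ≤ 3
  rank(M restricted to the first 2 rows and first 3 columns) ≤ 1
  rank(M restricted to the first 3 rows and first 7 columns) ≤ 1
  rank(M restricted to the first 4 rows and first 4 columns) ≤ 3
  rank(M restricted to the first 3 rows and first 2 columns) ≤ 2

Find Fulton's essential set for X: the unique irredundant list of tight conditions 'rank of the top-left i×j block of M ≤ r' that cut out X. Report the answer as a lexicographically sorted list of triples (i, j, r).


Computing R[i][j] = min implied NW-rank bound (n=9, 20 conditions):

  R[1]: 0 | 0 | 0 | 0 | 1 | 1 | 1 | 1 | 1
  R[2]: 0 | 0 | 0 | 0 | 1 | 1 | 1 | 2 | 2
  R[3]: 0 | 0 | 0 | 0 | 1 | 1 | 1 | 2 | 3
  R[4]: 1 | 1 | 1 | 1 | 2 | 2 | 2 | 3 | 4
  R[5]: 1 | 2 | 2 | 2 | 3 | 3 | 3 | 4 | 5
  R[6]: 1 | 2 | 2 | 2 | 3 | 4 | 4 | 5 | 6
  R[7]: 1 | 2 | 2 | 2 | 3 | 4 | 5 | 6 | 7
  R[8]: 1 | 2 | 3 | 3 | 4 | 5 | 6 | 7 | 8
  R[9]: 1 | 2 | 3 | 4 | 5 | 6 | 7 | 8 | 9

hence w(1..9) = (5, 8, 9, 1, 2, 6, 7, 3, 4).

3 SE-corners of the 20-cell Rothe diagram give Ess(w):

[(3, 4, 0), (3, 7, 1), (7, 4, 2)]


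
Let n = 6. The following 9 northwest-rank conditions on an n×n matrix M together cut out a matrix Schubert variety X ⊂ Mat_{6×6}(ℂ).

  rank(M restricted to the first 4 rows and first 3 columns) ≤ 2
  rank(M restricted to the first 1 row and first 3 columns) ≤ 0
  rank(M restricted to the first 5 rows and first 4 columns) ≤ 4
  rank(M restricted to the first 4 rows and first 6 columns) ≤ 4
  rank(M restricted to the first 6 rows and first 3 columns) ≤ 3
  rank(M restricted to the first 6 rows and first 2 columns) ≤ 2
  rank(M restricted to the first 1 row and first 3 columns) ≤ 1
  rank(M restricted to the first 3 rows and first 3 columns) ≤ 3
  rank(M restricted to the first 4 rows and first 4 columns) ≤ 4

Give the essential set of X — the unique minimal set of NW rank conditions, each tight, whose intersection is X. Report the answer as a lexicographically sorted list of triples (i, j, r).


The tightest implied rank at each (i,j), from the 9 conditions:

  i=1: 0, 0, 0, 1, 1, 1
  i=2: 1, 1, 1, 2, 2, 2
  i=3: 1, 2, 2, 3, 3, 3
  i=4: 1, 2, 2, 3, 4, 4
  i=5: 1, 2, 3, 4, 5, 5
  i=6: 1, 2, 3, 4, 5, 6

giving w = (4, 1, 2, 5, 3, 6) via Δ²R.

|D(w)|=4, |Ess(w)|=2:

[(1, 3, 0), (4, 3, 2)]


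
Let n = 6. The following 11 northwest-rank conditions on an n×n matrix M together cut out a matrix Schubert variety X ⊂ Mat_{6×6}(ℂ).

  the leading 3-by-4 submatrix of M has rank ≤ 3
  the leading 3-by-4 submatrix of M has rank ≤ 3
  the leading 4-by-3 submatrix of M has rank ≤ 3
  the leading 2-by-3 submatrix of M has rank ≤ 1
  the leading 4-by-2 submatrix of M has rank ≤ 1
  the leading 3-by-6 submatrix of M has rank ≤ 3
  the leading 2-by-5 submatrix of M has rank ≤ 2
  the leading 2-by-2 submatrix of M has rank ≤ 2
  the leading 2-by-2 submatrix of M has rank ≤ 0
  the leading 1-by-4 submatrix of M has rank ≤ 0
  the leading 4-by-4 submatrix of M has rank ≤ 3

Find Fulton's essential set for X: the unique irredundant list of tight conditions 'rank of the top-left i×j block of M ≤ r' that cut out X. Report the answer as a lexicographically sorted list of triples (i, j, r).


The tightest implied rank at each (i,j), from the 11 conditions:

  0 0 0 0 1 1
  0 0 1 1 2 2
  1 1 2 2 3 3
  1 1 2 3 4 4
  1 2 3 4 5 5
  1 2 3 4 5 6

reading off 1-entries of Δ²R: w = (5, 3, 1, 4, 2, 6).

3 SE-corners of the 7-cell Rothe diagram give Ess(w):

[(1, 4, 0), (2, 2, 0), (4, 2, 1)]


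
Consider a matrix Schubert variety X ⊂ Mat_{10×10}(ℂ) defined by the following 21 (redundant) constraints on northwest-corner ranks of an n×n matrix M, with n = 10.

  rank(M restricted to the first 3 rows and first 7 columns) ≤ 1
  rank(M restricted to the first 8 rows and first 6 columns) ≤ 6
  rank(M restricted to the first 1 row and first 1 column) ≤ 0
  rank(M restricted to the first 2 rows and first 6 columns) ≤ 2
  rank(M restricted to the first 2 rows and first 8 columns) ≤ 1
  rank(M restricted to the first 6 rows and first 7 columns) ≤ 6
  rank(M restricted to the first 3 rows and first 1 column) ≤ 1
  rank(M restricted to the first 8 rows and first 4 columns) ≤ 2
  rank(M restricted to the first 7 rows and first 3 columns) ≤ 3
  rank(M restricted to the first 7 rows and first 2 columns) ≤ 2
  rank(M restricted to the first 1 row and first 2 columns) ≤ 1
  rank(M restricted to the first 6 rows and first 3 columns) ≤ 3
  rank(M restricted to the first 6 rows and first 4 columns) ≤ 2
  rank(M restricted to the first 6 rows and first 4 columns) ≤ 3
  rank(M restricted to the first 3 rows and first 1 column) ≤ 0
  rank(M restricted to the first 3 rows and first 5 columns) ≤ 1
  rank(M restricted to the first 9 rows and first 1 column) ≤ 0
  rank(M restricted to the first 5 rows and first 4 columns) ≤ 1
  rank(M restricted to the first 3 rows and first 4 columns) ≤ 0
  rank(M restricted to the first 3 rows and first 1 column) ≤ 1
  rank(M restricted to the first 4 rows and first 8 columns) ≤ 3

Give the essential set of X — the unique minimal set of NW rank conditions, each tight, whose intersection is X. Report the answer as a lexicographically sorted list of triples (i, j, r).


Recovering R(i,j) via the rank-extension bound from the 21 conditions:

  R[1]: 0  0  0  0  1  1  1  1  1  1
  R[2]: 0  0  0  0  1  1  1  1  2  2
  R[3]: 0  0  0  0  1  1  1  2  3  3
  R[4]: 0  1  1  1  2  2  2  3  4  4
  R[5]: 0  1  1  1  2  3  3  4  5  5
  R[6]: 0  1  2  2  3  4  4  5  6  6
  R[7]: 0  1  2  2  3  4  5  6  7  7
  R[8]: 0  1  2  2  3  4  5  6  7  8
  R[9]: 0  1  2  3  4  5  6  7  8  9
  R[10]: 1  2  3  4  5  6  7  8  9  10

so w = (5, 9, 8, 2, 6, 3, 7, 10, 4, 1).

Fulton essential set (6 of the 27 Rothe cells):

[(2, 8, 1), (3, 4, 0), (3, 7, 1), (5, 4, 1), (8, 4, 2), (9, 1, 0)]


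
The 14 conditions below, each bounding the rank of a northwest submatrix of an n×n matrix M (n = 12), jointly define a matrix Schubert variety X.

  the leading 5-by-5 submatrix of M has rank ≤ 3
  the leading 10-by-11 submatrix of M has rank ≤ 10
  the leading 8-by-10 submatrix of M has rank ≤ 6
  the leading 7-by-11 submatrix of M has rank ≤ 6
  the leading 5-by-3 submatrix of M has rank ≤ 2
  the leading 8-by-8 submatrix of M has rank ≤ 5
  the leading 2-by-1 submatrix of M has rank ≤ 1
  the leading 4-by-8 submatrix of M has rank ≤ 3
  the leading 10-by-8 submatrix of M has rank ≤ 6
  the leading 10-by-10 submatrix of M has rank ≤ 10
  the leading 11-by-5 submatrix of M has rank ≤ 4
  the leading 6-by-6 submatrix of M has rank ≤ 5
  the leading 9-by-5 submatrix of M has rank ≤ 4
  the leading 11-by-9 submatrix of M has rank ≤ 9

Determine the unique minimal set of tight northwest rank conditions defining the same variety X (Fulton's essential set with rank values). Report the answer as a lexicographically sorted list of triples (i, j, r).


Rank table r_w(12×12) implied by the 14 constraints:

  R[1]: 1 1 1 1 1 1 1 1 1 1 1 1
  R[2]: 1 2 2 2 2 2 2 2 2 2 2 2
  R[3]: 1 2 2 3 3 3 3 3 3 3 3 3
  R[4]: 1 2 2 3 3 3 3 3 4 4 4 4
  R[5]: 1 2 2 3 3 4 4 4 5 5 5 5
  R[6]: 1 2 3 4 4 5 5 5 6 6 6 6
  R[7]: 1 2 3 4 4 5 5 5 6 6 6 7
  R[8]: 1 2 3 4 4 5 5 5 6 6 7 8
  R[9]: 1 2 3 4 4 5 6 6 7 7 8 9
  R[10]: 1 2 3 4 4 5 6 6 7 8 9 10
  R[11]: 1 2 3 4 4 5 6 7 8 9 10 11
  R[12]: 1 2 3 4 5 6 7 8 9 10 11 12

the unique w with this rank table is (1, 2, 4, 9, 6, 3, 12, 11, 7, 10, 8, 5).

Rothe diagram D(w) (21 cells), 8 SE-corners (essential conditions):

[(4, 8, 3), (5, 3, 2), (5, 5, 3), (7, 11, 6), (8, 8, 5), (8, 10, 6), (10, 8, 6), (11, 5, 4)]


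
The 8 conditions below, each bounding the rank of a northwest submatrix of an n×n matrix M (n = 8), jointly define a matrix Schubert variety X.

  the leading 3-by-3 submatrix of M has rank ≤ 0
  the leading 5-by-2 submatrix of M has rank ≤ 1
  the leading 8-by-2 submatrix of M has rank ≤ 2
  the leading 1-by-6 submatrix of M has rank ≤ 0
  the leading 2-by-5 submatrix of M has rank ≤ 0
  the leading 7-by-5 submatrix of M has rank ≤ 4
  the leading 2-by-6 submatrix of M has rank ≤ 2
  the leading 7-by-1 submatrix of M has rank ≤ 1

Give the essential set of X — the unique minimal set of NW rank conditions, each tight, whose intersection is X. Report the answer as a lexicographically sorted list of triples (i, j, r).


Propagating the 8 rank bounds to every northwest block:

  row 1: 0  0  0  0  0  0  1  1
  row 2: 0  0  0  0  0  1  2  2
  row 3: 0  0  0  1  1  2  3  3
  row 4: 1  1  1  2  2  3  4  4
  row 5: 1  1  2  3  3  4  5  5
  row 6: 1  2  3  4  4  5  6  6
  row 7: 1  2  3  4  4  5  6  7
  row 8: 1  2  3  4  5  6  7  8

hence w(1..8) = (7, 6, 4, 1, 3, 2, 8, 5).

|D(w)|=16, |Ess(w)|=5:

[(1, 6, 0), (2, 5, 0), (3, 3, 0), (5, 2, 1), (7, 5, 4)]


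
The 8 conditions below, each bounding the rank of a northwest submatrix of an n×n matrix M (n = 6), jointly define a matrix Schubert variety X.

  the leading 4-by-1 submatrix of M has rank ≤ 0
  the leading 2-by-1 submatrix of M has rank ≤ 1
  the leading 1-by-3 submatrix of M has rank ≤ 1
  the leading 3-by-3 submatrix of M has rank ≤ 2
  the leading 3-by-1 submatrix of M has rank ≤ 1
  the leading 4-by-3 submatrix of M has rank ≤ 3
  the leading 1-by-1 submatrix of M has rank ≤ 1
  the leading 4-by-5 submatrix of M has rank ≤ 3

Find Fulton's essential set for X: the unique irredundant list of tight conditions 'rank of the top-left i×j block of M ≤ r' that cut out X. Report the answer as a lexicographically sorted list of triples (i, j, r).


Computing R[i][j] = min implied NW-rank bound (n=6, 8 conditions):

  0 1 1 1 1 1
  0 1 2 2 2 2
  0 1 2 3 3 3
  0 1 2 3 3 4
  1 2 3 4 4 5
  1 2 3 4 5 6

the unique w with this rank table is (2, 3, 4, 6, 1, 5).

2 SE-corners of the 5-cell Rothe diagram give Ess(w):

[(4, 1, 0), (4, 5, 3)]


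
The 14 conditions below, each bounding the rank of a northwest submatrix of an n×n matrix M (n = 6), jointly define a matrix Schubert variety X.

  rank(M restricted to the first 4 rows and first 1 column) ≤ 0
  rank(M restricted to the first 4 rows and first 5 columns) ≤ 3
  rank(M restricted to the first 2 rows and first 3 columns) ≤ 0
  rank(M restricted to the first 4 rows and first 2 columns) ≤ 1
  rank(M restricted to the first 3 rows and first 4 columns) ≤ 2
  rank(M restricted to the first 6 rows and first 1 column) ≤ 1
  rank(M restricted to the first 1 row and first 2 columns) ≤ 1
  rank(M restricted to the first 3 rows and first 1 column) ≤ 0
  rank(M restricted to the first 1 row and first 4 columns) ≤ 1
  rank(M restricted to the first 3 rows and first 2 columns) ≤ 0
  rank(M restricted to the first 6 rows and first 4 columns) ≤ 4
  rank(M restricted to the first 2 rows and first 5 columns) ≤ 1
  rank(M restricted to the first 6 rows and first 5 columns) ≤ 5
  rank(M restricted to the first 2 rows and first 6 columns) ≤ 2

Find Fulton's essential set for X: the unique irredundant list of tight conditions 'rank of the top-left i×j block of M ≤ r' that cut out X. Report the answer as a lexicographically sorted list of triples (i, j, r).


Recovering R(i,j) via the rank-extension bound from the 14 conditions:

  R[1]: 0 0 0 1 1 1
  R[2]: 0 0 0 1 1 2
  R[3]: 0 0 1 2 2 3
  R[4]: 0 1 2 3 3 4
  R[5]: 1 2 3 4 4 5
  R[6]: 1 2 3 4 5 6

hence w(1..6) = (4, 6, 3, 2, 1, 5).

Fulton essential set (4 of the 10 Rothe cells):

[(2, 3, 0), (2, 5, 1), (3, 2, 0), (4, 1, 0)]


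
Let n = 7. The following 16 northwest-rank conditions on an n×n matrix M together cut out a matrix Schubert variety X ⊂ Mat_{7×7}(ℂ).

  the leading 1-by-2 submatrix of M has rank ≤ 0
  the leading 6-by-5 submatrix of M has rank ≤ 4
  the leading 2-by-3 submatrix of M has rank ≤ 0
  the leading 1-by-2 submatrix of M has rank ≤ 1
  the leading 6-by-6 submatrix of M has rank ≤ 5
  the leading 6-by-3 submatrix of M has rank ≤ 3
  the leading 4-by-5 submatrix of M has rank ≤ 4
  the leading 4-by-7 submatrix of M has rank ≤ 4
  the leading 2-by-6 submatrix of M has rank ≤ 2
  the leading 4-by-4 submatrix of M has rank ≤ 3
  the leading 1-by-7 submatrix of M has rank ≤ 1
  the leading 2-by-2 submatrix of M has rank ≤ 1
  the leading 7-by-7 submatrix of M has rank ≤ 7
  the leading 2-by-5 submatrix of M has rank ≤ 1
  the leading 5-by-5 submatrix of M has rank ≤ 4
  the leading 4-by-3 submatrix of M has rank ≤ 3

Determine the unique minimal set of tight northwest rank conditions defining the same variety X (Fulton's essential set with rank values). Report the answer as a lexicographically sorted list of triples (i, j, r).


Recovering R(i,j) via the rank-extension bound from the 16 conditions:

  row 1: 0 | 0 | 0 | 1 | 1 | 1 | 1
  row 2: 0 | 0 | 0 | 1 | 1 | 2 | 2
  row 3: 1 | 1 | 1 | 2 | 2 | 3 | 3
  row 4: 1 | 2 | 2 | 3 | 3 | 4 | 4
  row 5: 1 | 2 | 3 | 4 | 4 | 5 | 5
  row 6: 1 | 2 | 3 | 4 | 4 | 5 | 6
  row 7: 1 | 2 | 3 | 4 | 5 | 6 | 7

hence w(1..7) = (4, 6, 1, 2, 3, 7, 5).

Rothe diagram D(w) (8 cells), 3 SE-corners (essential conditions):

[(2, 3, 0), (2, 5, 1), (6, 5, 4)]


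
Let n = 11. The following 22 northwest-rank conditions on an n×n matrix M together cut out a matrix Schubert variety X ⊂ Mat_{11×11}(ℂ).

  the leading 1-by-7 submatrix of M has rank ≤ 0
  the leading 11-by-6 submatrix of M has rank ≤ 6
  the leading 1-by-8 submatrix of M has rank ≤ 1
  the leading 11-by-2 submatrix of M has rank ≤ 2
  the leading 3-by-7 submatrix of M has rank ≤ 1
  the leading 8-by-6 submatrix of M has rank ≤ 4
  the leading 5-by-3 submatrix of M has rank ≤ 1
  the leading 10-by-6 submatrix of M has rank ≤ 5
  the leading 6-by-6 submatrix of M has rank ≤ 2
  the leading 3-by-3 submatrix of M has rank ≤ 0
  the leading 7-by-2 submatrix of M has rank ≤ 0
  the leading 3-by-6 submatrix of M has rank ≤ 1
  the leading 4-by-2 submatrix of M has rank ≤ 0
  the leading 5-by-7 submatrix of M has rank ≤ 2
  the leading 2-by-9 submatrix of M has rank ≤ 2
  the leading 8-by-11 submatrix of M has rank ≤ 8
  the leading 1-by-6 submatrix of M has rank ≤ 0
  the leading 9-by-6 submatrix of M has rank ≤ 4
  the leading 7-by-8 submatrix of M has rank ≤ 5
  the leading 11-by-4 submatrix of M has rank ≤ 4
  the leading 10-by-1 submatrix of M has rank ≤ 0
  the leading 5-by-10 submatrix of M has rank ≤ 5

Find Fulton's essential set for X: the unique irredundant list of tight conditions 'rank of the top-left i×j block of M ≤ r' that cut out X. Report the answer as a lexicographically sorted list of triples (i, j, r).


Reconstructing r_w from the 22 given conditions:

  i=1: 0 | 0 | 0 | 0 | 0 | 0 | 0 | 1 | 1 | 1 | 1
  i=2: 0 | 0 | 0 | 1 | 1 | 1 | 1 | 2 | 2 | 2 | 2
  i=3: 0 | 0 | 0 | 1 | 1 | 1 | 1 | 2 | 3 | 3 | 3
  i=4: 0 | 0 | 1 | 2 | 2 | 2 | 2 | 3 | 4 | 4 | 4
  i=5: 0 | 0 | 1 | 2 | 2 | 2 | 2 | 3 | 4 | 5 | 5
  i=6: 0 | 0 | 1 | 2 | 2 | 2 | 3 | 4 | 5 | 6 | 6
  i=7: 0 | 0 | 1 | 2 | 3 | 3 | 4 | 5 | 6 | 7 | 7
  i=8: 0 | 1 | 2 | 3 | 4 | 4 | 5 | 6 | 7 | 8 | 8
  i=9: 0 | 1 | 2 | 3 | 4 | 4 | 5 | 6 | 7 | 8 | 9
  i=10: 0 | 1 | 2 | 3 | 4 | 5 | 6 | 7 | 8 | 9 | 10
  i=11: 1 | 2 | 3 | 4 | 5 | 6 | 7 | 8 | 9 | 10 | 11

giving w = (8, 4, 9, 3, 10, 7, 5, 2, 11, 6, 1) via Δ²R.

D(w) has 33 cells with 8 SE-corners; essential set:

[(1, 7, 0), (3, 3, 0), (3, 7, 1), (5, 7, 2), (6, 6, 2), (7, 2, 0), (9, 6, 4), (10, 1, 0)]


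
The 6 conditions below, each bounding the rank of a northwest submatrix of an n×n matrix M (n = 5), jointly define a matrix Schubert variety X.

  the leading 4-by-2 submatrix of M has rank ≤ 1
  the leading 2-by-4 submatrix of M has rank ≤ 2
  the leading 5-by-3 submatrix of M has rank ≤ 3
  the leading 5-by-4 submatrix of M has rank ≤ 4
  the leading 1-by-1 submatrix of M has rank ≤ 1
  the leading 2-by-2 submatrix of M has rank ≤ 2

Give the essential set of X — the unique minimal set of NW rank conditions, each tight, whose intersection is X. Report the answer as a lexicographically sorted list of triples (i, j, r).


Recovering R(i,j) via the rank-extension bound from the 6 conditions:

  R[1]: 1 1 1 1 1
  R[2]: 1 1 2 2 2
  R[3]: 1 1 2 3 3
  R[4]: 1 1 2 3 4
  R[5]: 1 2 3 4 5

hence w(1..5) = (1, 3, 4, 5, 2).

ℓ(w)=3; the 1 essential cell (i,j,r):

[(4, 2, 1)]


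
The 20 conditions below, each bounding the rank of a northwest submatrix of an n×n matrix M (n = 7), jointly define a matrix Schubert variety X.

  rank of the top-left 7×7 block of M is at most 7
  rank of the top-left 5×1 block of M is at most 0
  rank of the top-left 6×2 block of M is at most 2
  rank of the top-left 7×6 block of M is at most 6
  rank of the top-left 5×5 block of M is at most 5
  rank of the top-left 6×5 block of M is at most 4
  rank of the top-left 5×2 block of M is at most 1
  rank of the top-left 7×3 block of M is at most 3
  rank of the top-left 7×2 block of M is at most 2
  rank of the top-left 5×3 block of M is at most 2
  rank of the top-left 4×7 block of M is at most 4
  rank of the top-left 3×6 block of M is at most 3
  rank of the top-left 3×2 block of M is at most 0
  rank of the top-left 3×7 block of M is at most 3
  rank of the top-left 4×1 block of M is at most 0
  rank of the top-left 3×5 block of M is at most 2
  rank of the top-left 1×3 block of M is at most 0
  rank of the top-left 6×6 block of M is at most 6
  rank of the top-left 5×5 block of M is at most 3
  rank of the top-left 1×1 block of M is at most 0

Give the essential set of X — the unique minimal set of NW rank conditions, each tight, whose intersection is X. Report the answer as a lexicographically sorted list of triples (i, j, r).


The tightest implied rank at each (i,j), from the 20 conditions:

  i=1: 0 0 0 1 1 1 1
  i=2: 0 0 1 2 2 2 2
  i=3: 0 0 1 2 2 3 3
  i=4: 0 1 2 3 3 4 4
  i=5: 0 1 2 3 3 4 5
  i=6: 1 2 3 4 4 5 6
  i=7: 1 2 3 4 5 6 7

so w = (4, 3, 6, 2, 7, 1, 5).

|D(w)|=11, |Ess(w)|=5:

[(1, 3, 0), (3, 2, 0), (3, 5, 2), (5, 1, 0), (5, 5, 3)]


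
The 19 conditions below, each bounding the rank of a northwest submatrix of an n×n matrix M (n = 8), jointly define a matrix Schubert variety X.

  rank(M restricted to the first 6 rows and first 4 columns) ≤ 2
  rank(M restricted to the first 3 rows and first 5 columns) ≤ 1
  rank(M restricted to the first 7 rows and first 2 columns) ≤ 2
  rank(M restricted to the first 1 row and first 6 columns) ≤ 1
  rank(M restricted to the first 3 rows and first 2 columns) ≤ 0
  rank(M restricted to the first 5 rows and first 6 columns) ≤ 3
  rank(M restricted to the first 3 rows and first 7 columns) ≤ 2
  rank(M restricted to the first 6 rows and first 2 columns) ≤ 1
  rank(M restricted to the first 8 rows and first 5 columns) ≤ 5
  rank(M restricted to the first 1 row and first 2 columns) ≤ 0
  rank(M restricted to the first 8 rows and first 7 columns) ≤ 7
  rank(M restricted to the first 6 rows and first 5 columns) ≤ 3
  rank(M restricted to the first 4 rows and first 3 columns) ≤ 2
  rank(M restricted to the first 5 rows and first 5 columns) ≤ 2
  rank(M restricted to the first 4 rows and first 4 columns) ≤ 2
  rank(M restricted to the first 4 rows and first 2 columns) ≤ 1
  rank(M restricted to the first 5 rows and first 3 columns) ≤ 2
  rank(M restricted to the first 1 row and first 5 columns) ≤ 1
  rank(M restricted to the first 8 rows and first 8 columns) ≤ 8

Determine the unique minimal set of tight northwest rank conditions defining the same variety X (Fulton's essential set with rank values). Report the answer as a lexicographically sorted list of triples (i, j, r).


Rank table r_w(8×8) implied by the 19 constraints:

  R[1]: 0 0 1 1 1 1 1 1
  R[2]: 0 0 1 1 1 2 2 2
  R[3]: 0 0 1 1 1 2 2 3
  R[4]: 1 1 2 2 2 3 3 4
  R[5]: 1 1 2 2 2 3 4 5
  R[6]: 1 1 2 2 3 4 5 6
  R[7]: 1 2 3 3 4 5 6 7
  R[8]: 1 2 3 4 5 6 7 8

so w = (3, 6, 8, 1, 7, 5, 2, 4).

6 SE-corners of the 16-cell Rothe diagram give Ess(w):

[(3, 2, 0), (3, 5, 1), (3, 7, 2), (5, 5, 2), (6, 2, 1), (6, 4, 2)]


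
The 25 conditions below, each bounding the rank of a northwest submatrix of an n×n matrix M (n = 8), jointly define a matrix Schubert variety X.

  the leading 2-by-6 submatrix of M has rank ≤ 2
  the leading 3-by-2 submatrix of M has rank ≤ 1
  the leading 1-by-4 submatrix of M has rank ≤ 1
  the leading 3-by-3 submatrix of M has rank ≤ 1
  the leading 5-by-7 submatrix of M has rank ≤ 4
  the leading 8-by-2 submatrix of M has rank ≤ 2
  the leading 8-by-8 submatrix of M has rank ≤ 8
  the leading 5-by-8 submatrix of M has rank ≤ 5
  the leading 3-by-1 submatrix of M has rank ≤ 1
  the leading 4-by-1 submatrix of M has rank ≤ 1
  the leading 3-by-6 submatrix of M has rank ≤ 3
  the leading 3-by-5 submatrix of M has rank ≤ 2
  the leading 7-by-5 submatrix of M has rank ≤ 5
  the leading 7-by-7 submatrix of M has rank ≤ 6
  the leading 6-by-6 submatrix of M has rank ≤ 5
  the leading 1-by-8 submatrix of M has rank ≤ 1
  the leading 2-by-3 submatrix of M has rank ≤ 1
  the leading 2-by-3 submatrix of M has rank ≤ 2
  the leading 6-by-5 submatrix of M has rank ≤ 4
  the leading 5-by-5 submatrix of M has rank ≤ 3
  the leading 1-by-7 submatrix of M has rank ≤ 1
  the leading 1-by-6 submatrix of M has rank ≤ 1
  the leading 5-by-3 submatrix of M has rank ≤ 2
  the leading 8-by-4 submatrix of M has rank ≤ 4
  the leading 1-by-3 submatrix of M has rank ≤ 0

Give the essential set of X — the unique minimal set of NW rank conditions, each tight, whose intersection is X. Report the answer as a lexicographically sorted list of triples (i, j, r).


Propagating the 25 rank bounds to every northwest block:

  row 1: 0  0  0  1  1  1  1  1
  row 2: 1  1  1  2  2  2  2  2
  row 3: 1  1  1  2  2  3  3  3
  row 4: 1  2  2  3  3  4  4  4
  row 5: 1  2  2  3  3  4  4  5
  row 6: 1  2  3  4  4  5  5  6
  row 7: 1  2  3  4  5  6  6  7
  row 8: 1  2  3  4  5  6  7  8

reading off 1-entries of Δ²R: w = (4, 1, 6, 2, 8, 3, 5, 7).

6 SE-corners of the 9-cell Rothe diagram give Ess(w):

[(1, 3, 0), (3, 3, 1), (3, 5, 2), (5, 3, 2), (5, 5, 3), (5, 7, 4)]


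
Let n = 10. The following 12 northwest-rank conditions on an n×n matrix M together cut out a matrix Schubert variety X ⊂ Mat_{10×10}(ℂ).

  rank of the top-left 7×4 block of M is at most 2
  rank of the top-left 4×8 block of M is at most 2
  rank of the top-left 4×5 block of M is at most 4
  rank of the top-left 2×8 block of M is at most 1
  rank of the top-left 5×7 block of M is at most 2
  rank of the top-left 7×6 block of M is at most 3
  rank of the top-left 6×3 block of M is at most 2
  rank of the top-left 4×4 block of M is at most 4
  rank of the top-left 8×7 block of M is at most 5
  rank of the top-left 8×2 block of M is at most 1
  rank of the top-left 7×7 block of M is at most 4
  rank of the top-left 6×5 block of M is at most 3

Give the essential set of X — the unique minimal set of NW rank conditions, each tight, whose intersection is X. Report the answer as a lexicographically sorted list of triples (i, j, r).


Recovering R(i,j) via the rank-extension bound from the 12 conditions:

  i=1: 1  1  1  1  1  1  1  1  1  1
  i=2: 1  1  1  1  1  1  1  1  2  2
  i=3: 1  1  2  2  2  2  2  2  3  3
  i=4: 1  1  2  2  2  2  2  2  3  4
  i=5: 1  1  2  2  2  2  2  3  4  5
  i=6: 1  1  2  2  3  3  3  4  5  6
  i=7: 1  1  2  2  3  3  4  5  6  7
  i=8: 1  1  2  3  4  4  5  6  7  8
  i=9: 1  2  3  4  5  5  6  7  8  9
  i=10: 1  2  3  4  5  6  7  8  9  10

so w = (1, 9, 3, 10, 8, 5, 7, 4, 2, 6).

Fulton essential set (6 of the 25 Rothe cells):

[(2, 8, 1), (4, 8, 2), (5, 7, 2), (7, 4, 2), (7, 6, 3), (8, 2, 1)]


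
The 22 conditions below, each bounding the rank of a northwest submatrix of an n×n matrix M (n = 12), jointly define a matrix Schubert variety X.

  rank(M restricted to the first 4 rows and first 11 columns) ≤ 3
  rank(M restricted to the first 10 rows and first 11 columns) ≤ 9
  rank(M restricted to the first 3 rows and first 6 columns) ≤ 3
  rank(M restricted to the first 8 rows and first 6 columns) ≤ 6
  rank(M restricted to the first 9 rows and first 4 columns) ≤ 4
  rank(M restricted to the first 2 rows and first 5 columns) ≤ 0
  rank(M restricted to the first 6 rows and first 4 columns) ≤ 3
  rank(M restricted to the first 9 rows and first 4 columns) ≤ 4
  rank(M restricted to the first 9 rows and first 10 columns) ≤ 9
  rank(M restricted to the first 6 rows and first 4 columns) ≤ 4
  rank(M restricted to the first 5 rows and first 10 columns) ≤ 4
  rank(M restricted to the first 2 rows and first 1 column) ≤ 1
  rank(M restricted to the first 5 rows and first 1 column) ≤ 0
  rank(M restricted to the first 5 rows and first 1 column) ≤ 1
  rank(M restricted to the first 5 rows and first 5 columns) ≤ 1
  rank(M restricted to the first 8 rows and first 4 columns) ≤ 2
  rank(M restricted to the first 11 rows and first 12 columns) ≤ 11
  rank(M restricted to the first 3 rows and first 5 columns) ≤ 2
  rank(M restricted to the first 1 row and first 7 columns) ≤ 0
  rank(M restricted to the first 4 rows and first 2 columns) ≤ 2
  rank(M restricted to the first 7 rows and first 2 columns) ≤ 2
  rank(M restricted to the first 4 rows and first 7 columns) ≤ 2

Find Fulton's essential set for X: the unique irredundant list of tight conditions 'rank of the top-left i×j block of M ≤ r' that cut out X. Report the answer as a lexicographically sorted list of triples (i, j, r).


Computing R[i][j] = min implied NW-rank bound (n=12, 22 conditions):

  row 1: 0, 0, 0, 0, 0, 0, 0, 1, 1, 1, 1, 1
  row 2: 0, 0, 0, 0, 0, 1, 1, 2, 2, 2, 2, 2
  row 3: 0, 1, 1, 1, 1, 2, 2, 3, 3, 3, 3, 3
  row 4: 0, 1, 1, 1, 1, 2, 2, 3, 3, 3, 3, 4
  row 5: 0, 1, 1, 1, 1, 2, 3, 4, 4, 4, 4, 5
  row 6: 1, 2, 2, 2, 2, 3, 4, 5, 5, 5, 5, 6
  row 7: 1, 2, 2, 2, 3, 4, 5, 6, 6, 6, 6, 7
  row 8: 1, 2, 2, 2, 3, 4, 5, 6, 7, 7, 7, 8
  row 9: 1, 2, 3, 3, 4, 5, 6, 7, 8, 8, 8, 9
  row 10: 1, 2, 3, 4, 5, 6, 7, 8, 9, 9, 9, 10
  row 11: 1, 2, 3, 4, 5, 6, 7, 8, 9, 10, 10, 11
  row 12: 1, 2, 3, 4, 5, 6, 7, 8, 9, 10, 11, 12

hence w(1..12) = (8, 6, 2, 12, 7, 1, 5, 9, 3, 4, 10, 11).

Fulton essential set (7 of the 29 Rothe cells):

[(1, 7, 0), (2, 5, 0), (4, 7, 2), (4, 11, 3), (5, 1, 0), (5, 5, 1), (8, 4, 2)]


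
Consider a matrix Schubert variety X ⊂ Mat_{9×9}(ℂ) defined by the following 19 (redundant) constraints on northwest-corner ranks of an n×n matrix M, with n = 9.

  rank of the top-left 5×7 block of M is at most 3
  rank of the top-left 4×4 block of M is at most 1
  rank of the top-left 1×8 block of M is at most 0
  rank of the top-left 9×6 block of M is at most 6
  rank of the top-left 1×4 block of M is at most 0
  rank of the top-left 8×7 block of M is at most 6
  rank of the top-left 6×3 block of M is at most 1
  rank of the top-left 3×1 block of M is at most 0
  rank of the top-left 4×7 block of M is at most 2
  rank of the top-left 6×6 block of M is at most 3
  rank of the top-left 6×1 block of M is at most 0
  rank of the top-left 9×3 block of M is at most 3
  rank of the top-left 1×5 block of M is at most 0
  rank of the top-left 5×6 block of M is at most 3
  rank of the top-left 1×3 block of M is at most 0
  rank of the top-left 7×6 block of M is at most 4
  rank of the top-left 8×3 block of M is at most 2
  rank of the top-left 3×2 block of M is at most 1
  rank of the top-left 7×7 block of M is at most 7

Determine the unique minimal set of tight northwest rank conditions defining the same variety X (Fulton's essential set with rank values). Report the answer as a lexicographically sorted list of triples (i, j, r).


Recovering R(i,j) via the rank-extension bound from the 19 conditions:

  R[1]: 0 | 0 | 0 | 0 | 0 | 0 | 0 | 0 | 1
  R[2]: 0 | 1 | 1 | 1 | 1 | 1 | 1 | 1 | 2
  R[3]: 0 | 1 | 1 | 1 | 2 | 2 | 2 | 2 | 3
  R[4]: 0 | 1 | 1 | 1 | 2 | 2 | 2 | 3 | 4
  R[5]: 0 | 1 | 1 | 2 | 3 | 3 | 3 | 4 | 5
  R[6]: 0 | 1 | 1 | 2 | 3 | 3 | 4 | 5 | 6
  R[7]: 1 | 2 | 2 | 3 | 4 | 4 | 5 | 6 | 7
  R[8]: 1 | 2 | 2 | 3 | 4 | 5 | 6 | 7 | 8
  R[9]: 1 | 2 | 3 | 4 | 5 | 6 | 7 | 8 | 9

so w = (9, 2, 5, 8, 4, 7, 1, 6, 3).

Fulton essential set (7 of the 23 Rothe cells):

[(1, 8, 0), (4, 4, 1), (4, 7, 2), (6, 1, 0), (6, 3, 1), (6, 6, 3), (8, 3, 2)]
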